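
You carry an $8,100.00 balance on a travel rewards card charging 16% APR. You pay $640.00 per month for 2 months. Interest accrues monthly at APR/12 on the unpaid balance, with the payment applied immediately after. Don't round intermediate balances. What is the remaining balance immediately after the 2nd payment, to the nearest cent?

$7,028.91

Monthly rate r = 16%/12 = 1.33333% = 0.0133333.
Each month: B ← B·(1+r) − $640.00.
Month 1: interest $108.00; balance after payment $7,568.00.
Month 2: interest $100.91; balance after payment $7,028.91.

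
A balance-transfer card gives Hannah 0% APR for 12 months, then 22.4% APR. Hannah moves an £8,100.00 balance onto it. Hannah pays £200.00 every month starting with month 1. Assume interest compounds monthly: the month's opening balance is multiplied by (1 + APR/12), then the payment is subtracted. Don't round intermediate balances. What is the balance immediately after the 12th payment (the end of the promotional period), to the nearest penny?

Promo months 1–12 at r₀ = 0%/12 = 0; months 13+ at r₁ = 22.4%/12 = 0.0186667.
After month 12 (no interest yet): B = £8,100.00 − 12·£200.00 = £5,700.00.

£5,700.00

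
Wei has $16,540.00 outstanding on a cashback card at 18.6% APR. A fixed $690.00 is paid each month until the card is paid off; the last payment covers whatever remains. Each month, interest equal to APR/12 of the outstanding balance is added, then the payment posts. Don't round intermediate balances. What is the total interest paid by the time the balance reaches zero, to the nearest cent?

$4,298.43

Monthly rate r = 18.6%/12 = 1.55% = 0.0155.
Payoff takes n = ⌈−ln(1 − rB₀/P)/ln(1+r)⌉ = ⌈30.199⌉ = 31 payments; the last is $138.43.
Total paid = 30·$690.00 + $138.43 = $20,838.43.
Total interest = total paid − principal = $20,838.43 − $16,540.00 = $4,298.43.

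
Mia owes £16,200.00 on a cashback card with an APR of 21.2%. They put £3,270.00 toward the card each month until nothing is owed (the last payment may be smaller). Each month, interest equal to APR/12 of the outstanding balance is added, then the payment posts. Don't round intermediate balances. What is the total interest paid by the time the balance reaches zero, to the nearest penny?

Monthly rate r = 21.2%/12 = 1.76667% = 0.0176667.
Payoff takes n = ⌈−ln(1 − rB₀/P)/ln(1+r)⌉ = ⌈5.230⌉ = 6 payments; the last is £757.62.
Total paid = 5·£3,270.00 + £757.62 = £17,107.62.
Total interest = total paid − principal = £17,107.62 − £16,200.00 = £907.62.

£907.62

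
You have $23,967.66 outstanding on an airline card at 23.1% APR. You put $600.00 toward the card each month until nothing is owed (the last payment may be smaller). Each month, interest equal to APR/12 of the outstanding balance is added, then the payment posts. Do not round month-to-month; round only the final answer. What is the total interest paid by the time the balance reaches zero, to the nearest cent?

$22,139.04

Monthly rate r = 23.1%/12 = 1.925% = 0.01925.
Payoff takes n = ⌈−ln(1 − rB₀/P)/ln(1+r)⌉ = ⌈76.843⌉ = 77 payments; the last is $506.70.
Total paid = 76·$600.00 + $506.70 = $46,106.70.
Total interest = total paid − principal = $46,106.70 − $23,967.66 = $22,139.04.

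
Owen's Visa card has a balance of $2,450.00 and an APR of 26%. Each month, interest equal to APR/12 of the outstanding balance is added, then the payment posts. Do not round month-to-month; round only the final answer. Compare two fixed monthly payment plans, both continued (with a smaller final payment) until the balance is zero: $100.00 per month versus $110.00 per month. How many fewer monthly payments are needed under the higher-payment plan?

5 fewer payments

Monthly rate r = 26%/12 = 2.16667% = 0.0216667.
At $100.00/mo: n = ⌈−ln(1 − rB₀/P)/ln(1+r)⌉ = 36 payments (last $30.84); total interest = total paid − $2,450.00 = $1,080.84.
At $110.00/mo: 31 payments (last $81.48); total interest $931.48.
Payments saved = 36 − 31 = 5.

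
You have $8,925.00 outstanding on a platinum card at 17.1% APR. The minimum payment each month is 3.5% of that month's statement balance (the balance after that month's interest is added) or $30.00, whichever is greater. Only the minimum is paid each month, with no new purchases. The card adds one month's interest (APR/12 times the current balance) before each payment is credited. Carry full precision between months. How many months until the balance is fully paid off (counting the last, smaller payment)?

147 months

Monthly rate r = 17.1%/12 = 1.425% = 0.01425.
While 3.5% of the post-interest balance exceeds $30.00, each month B ← (B·(1+r))·(1 − 0.035), i.e. B shrinks by the factor (1+r)·0.965 = 0.97875.
This holds for months 1–110. Entering month 111 the balance is $840.55; 3.5% of the post-interest balance is now below $30.00, so the flat $30.00 minimum applies from here.
From month 111 a fixed $30.00 at rate r clears $840.55 in 37 more payments. Total: 110 + 37 = 147 months.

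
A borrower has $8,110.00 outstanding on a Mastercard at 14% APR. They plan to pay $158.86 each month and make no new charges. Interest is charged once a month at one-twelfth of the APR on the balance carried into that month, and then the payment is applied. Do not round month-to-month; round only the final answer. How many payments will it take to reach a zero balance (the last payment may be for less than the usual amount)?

79 months

Monthly rate r = 14%/12 = 1.16667% = 0.0116667.
Recurrence: B ← B·(1+r) − $158.86.
Month 1: interest $94.62; balance after payment $8,045.76.
Month 2: interest $93.87; balance after payment $7,980.76.
Closed form: n = −ln(1 − rB₀/P)/ln(1+r) = −ln(0.4044)/ln(1.01167) ≈ 78.053, so the balance reaches zero during payment 79.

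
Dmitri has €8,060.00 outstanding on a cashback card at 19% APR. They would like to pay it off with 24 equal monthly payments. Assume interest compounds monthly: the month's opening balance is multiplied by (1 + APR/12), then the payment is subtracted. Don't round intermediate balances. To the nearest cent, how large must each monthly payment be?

€406.29

Monthly rate r = 19%/12 = 1.58333% = 0.0158333.
Level-payment amortization: P = B₀·r / (1 − (1+r)^(−n)) = 8060.00·0.0158333 / (1 − 1.01583^(−24)).
Denominator 1 − (1+r)^(−24) = 0.314099736.
P = 127.617 / 0.314099736 ≈ 406.29.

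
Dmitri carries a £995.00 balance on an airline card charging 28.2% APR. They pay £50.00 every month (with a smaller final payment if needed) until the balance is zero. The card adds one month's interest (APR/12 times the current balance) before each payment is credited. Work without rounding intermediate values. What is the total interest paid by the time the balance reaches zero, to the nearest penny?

£362.16

Monthly rate r = 28.2%/12 = 2.35% = 0.0235.
Payoff takes n = ⌈−ln(1 − rB₀/P)/ln(1+r)⌉ = ⌈27.142⌉ = 28 payments; the last is £7.16.
Total paid = 27·£50.00 + £7.16 = £1,357.16.
Total interest = total paid − principal = £1,357.16 − £995.00 = £362.16.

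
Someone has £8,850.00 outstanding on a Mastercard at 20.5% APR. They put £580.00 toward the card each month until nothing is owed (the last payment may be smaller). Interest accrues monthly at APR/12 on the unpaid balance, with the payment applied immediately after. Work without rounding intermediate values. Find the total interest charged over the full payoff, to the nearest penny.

Monthly rate r = 20.5%/12 = 1.70833% = 0.0170833.
Payoff takes n = ⌈−ln(1 − rB₀/P)/ln(1+r)⌉ = ⌈17.829⌉ = 18 payments; the last is £481.58.
Total paid = 17·£580.00 + £481.58 = £10,341.58.
Total interest = total paid − principal = £10,341.58 − £8,850.00 = £1,491.58.

£1,491.58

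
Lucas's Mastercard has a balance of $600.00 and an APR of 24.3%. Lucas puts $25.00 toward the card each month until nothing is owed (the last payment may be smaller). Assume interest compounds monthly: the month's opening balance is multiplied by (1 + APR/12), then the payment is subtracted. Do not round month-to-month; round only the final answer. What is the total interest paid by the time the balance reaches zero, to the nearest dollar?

$230

Monthly rate r = 24.3%/12 = 2.025% = 0.02025.
Payoff takes n = ⌈−ln(1 − rB₀/P)/ln(1+r)⌉ = ⌈33.197⌉ = 34 payments; the last is $4.98.
Total paid = 33·$25.00 + $4.98 = $829.98.
Total interest = total paid − principal = $829.98 − $600.00 = $229.98.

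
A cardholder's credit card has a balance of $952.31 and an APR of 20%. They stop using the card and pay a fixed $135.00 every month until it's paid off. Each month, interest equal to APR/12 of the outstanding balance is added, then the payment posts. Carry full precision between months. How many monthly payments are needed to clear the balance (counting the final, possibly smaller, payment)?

8 payments

Monthly rate r = 20%/12 = 1.66667% = 0.0166667.
Recurrence: B ← B·(1+r) − $135.00.
Month 1: interest $15.87; balance after payment $833.18.
Month 2: interest $13.89; balance after payment $712.07.
Closed form: n = −ln(1 − rB₀/P)/ln(1+r) = −ln(0.88243)/ln(1.01667) ≈ 7.567, so the balance reaches zero during payment 8.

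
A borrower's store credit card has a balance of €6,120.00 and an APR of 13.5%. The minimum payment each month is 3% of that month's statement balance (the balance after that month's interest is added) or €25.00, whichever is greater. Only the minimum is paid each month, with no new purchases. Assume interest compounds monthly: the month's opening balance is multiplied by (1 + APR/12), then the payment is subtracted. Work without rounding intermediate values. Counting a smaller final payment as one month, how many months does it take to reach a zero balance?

Monthly rate r = 13.5%/12 = 1.125% = 0.01125.
While 3% of the post-interest balance exceeds €25.00, each month B ← (B·(1+r))·(1 − 0.03), i.e. B shrinks by the factor (1+r)·0.97 = 0.98091.
This holds for months 1–105. Entering month 106 the balance is €808.96; 3% of the post-interest balance is now below €25.00, so the flat €25.00 minimum applies from here.
From month 106 a fixed €25.00 at rate r clears €808.96 in 41 more payments. Total: 105 + 41 = 146 months.

146 months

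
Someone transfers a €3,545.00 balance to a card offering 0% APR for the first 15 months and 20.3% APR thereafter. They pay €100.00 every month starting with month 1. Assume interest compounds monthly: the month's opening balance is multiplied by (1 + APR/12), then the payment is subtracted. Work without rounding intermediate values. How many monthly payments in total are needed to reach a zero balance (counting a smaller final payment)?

41 months

Promo months 1–15 at r₀ = 0%/12 = 0; months 16+ at r₁ = 20.3%/12 = 0.0169167.
After month 15 (no interest yet): B = €3,545.00 − 15·€100.00 = €2,045.00.
Then at r₁ with €100.00/mo: n₂ = −ln(1 − r₁·B/P)/ln(1+r₁) ≈ 25.31 → 26 more payments.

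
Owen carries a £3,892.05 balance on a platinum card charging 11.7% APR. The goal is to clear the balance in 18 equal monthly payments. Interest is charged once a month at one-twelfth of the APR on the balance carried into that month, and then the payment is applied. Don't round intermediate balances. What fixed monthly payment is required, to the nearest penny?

£236.80

Monthly rate r = 11.7%/12 = 0.975% = 0.00975.
Level-payment amortization: P = B₀·r / (1 − (1+r)^(−n)) = 3892.05·0.00975 / (1 − 1.00975^(−18)).
Denominator 1 − (1+r)^(−18) = 0.160249083.
P = 37.9475 / 0.160249083 ≈ 236.80.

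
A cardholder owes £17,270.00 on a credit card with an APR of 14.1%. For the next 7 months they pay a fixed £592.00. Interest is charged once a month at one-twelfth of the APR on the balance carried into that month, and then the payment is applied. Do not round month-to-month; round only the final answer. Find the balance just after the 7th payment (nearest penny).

Monthly rate r = 14.1%/12 = 1.175% = 0.01175.
Each month: B ← B·(1+r) − £592.00.
Month 1: interest £202.92; balance after payment £16,880.92.
Month 2: interest £198.35; balance after payment £16,487.27.
Month 3: interest £193.73; balance after payment £16,089.00.
Month 4: interest £189.05; balance after payment £15,686.04.
Month 5: interest £184.31; balance after payment £15,278.36.
Month 6: interest £179.52; balance after payment £14,865.88.
Month 7: interest £174.67; balance after payment £14,448.55.

£14,448.55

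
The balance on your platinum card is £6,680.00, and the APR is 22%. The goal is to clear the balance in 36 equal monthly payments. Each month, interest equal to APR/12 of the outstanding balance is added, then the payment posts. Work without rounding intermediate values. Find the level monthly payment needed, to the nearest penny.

Monthly rate r = 22%/12 = 1.83333% = 0.0183333.
Level-payment amortization: P = B₀·r / (1 − (1+r)^(−n)) = 6680.00·0.0183333 / (1 − 1.01833^(−36)).
Denominator 1 − (1+r)^(−36) = 0.480050165.
P = 122.467 / 0.480050165 ≈ 255.11.

£255.11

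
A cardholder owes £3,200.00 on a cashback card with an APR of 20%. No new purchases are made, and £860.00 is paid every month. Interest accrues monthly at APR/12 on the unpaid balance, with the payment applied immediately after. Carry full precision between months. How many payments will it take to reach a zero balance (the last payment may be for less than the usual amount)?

4 payments

Monthly rate r = 20%/12 = 1.66667% = 0.0166667.
Recurrence: B ← B·(1+r) − £860.00.
Month 1: interest £53.33; balance after payment £2,393.33.
Month 2: interest £39.89; balance after payment £1,573.22.
Month 3: interest £26.22; balance after payment £739.44.
Month 4: interest £12.32; balance after payment £0.00.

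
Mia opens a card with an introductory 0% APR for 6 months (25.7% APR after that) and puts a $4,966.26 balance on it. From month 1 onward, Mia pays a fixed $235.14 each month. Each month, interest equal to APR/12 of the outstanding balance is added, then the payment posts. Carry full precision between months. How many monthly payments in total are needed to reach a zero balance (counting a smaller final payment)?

Promo months 1–6 at r₀ = 0%/12 = 0; months 7+ at r₁ = 25.7%/12 = 0.0214167.
After month 6 (no interest yet): B = $4,966.26 − 6·$235.14 = $3,555.42.
Then at r₁ with $235.14/mo: n₂ = −ln(1 − r₁·B/P)/ln(1+r₁) ≈ 18.47 → 19 more payments.

25 payments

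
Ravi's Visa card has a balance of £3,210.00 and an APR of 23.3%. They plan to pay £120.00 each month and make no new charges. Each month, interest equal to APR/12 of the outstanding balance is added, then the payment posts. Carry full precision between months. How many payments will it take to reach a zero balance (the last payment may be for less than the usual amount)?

39 months

Monthly rate r = 23.3%/12 = 1.94167% = 0.0194167.
Recurrence: B ← B·(1+r) − £120.00.
Month 1: interest £62.33; balance after payment £3,152.33.
Month 2: interest £61.21; balance after payment £3,093.54.
Closed form: n = −ln(1 − rB₀/P)/ln(1+r) = −ln(0.4806)/ln(1.01942) ≈ 38.101, so the balance reaches zero during payment 39.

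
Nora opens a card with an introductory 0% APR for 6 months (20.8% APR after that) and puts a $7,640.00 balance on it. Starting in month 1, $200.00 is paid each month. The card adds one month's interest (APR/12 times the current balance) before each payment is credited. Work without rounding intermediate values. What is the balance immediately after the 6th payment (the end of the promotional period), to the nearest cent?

$6,440.00

Promo months 1–6 at r₀ = 0%/12 = 0; months 7+ at r₁ = 20.8%/12 = 0.0173333.
After month 6 (no interest yet): B = $7,640.00 − 6·$200.00 = $6,440.00.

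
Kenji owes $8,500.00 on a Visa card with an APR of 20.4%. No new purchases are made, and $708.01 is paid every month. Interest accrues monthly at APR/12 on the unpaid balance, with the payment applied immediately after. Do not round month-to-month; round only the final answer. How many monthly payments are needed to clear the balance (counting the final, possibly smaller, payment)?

Monthly rate r = 20.4%/12 = 1.7% = 0.017.
Recurrence: B ← B·(1+r) − $708.01.
Month 1: interest $144.50; balance after payment $7,936.49.
Month 2: interest $134.92; balance after payment $7,363.40.
Closed form: n = −ln(1 − rB₀/P)/ln(1+r) = −ln(0.79591)/ln(1.017) ≈ 13.542, so the balance reaches zero during payment 14.

14 payments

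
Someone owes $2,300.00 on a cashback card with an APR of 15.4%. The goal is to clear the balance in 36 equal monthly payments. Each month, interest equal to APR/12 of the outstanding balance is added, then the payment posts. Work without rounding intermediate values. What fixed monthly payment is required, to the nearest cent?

Monthly rate r = 15.4%/12 = 1.28333% = 0.0128333.
Level-payment amortization: P = B₀·r / (1 − (1+r)^(−n)) = 2300.00·0.0128333 / (1 − 1.01283^(−36)).
Denominator 1 − (1+r)^(−36) = 0.368123061.
P = 29.5167 / 0.368123061 ≈ 80.18.

$80.18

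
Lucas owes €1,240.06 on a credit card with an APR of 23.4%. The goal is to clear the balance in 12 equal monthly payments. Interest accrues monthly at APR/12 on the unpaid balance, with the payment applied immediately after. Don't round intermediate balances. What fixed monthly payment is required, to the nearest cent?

Monthly rate r = 23.4%/12 = 1.95% = 0.0195.
Level-payment amortization: P = B₀·r / (1 − (1+r)^(−n)) = 1240.06·0.0195 / (1 − 1.0195^(−12)).
Denominator 1 − (1+r)^(−12) = 0.206853817.
P = 24.1812 / 0.206853817 ≈ 116.90.

€116.90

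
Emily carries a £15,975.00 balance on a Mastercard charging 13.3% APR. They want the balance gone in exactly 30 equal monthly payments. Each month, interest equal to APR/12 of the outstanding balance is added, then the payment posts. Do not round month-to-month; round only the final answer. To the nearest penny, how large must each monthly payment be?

£628.84

Monthly rate r = 13.3%/12 = 1.10833% = 0.0110833.
Level-payment amortization: P = B₀·r / (1 − (1+r)^(−n)) = 15975.00·0.0110833 / (1 − 1.01108^(−30)).
Denominator 1 − (1+r)^(−30) = 0.28155843.
P = 177.056 / 0.28155843 ≈ 628.84.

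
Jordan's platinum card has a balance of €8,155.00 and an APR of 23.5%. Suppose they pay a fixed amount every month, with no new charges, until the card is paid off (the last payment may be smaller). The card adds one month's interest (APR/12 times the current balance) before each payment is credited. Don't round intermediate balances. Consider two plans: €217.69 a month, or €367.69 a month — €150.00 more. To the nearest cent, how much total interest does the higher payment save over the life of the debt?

€4,045.77

Monthly rate r = 23.5%/12 = 1.95833% = 0.0195833.
At €217.69/mo: n = ⌈−ln(1 − rB₀/P)/ln(1+r)⌉ = 69 payments (last €45.72); total interest = total paid − €8,155.00 = €6,693.64.
At €367.69/mo: 30 payments (last €139.86); total interest €2,647.87.
Interest saved = €6,693.64 − €2,647.87 = €4,045.77.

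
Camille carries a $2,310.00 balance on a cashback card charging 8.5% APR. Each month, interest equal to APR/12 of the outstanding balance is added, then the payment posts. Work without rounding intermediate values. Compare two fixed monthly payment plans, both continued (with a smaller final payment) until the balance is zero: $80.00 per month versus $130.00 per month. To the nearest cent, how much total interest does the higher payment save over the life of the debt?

Monthly rate r = 8.5%/12 = 0.708333% = 0.00708333.
At $80.00/mo: n = ⌈−ln(1 − rB₀/P)/ln(1+r)⌉ = 33 payments (last $33.57); total interest = total paid − $2,310.00 = $283.57.
At $130.00/mo: 20 payments (last $7.61); total interest $167.61.
Interest saved = $283.57 − $167.61 = $115.96.

$115.96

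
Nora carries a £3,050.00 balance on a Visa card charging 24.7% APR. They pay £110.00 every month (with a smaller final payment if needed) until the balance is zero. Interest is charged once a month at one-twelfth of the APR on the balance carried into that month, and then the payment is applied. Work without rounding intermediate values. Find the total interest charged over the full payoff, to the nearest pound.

£1,516

Monthly rate r = 24.7%/12 = 2.05833% = 0.0205833.
Payoff takes n = ⌈−ln(1 − rB₀/P)/ln(1+r)⌉ = ⌈41.505⌉ = 42 payments; the last is £55.87.
Total paid = 41·£110.00 + £55.87 = £4,565.87.
Total interest = total paid − principal = £4,565.87 − £3,050.00 = £1,515.87.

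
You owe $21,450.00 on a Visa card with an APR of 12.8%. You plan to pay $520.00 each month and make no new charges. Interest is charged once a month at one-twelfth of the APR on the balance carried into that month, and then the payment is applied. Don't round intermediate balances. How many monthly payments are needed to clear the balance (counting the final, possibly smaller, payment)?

55 payments

Monthly rate r = 12.8%/12 = 1.06667% = 0.0106667.
Recurrence: B ← B·(1+r) − $520.00.
Month 1: interest $228.80; balance after payment $21,158.80.
Month 2: interest $225.69; balance after payment $20,864.49.
Closed form: n = −ln(1 − rB₀/P)/ln(1+r) = −ln(0.56)/ln(1.01067) ≈ 54.647, so the balance reaches zero during payment 55.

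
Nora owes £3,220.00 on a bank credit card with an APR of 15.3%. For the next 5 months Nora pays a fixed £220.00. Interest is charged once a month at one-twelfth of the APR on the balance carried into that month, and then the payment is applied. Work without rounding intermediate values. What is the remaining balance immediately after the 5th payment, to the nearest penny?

Monthly rate r = 15.3%/12 = 1.275% = 0.01275.
Each month: B ← B·(1+r) − £220.00.
Month 1: interest £41.05; balance after payment £3,041.05.
Month 2: interest £38.77; balance after payment £2,859.83.
Month 3: interest £36.46; balance after payment £2,676.29.
Month 4: interest £34.12; balance after payment £2,490.41.
Month 5: interest £31.75; balance after payment £2,302.17.

£2,302.17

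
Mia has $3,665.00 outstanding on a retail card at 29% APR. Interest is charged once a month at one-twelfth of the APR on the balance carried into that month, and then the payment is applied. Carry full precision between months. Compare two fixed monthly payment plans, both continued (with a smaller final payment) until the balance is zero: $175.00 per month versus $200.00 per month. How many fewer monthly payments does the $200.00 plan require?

Monthly rate r = 29%/12 = 2.41667% = 0.0241667.
At $175.00/mo: n = ⌈−ln(1 − rB₀/P)/ln(1+r)⌉ = 30 payments (last $95.51); total interest = total paid − $3,665.00 = $1,505.51.
At $200.00/mo: 25 payments (last $99.64); total interest $1,234.64.
Payments saved = 30 − 25 = 5.

5 fewer payments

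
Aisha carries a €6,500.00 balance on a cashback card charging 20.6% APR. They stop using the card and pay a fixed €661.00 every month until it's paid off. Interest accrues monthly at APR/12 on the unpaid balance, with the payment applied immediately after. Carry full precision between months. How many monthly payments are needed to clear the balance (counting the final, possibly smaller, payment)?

11 months

Monthly rate r = 20.6%/12 = 1.71667% = 0.0171667.
Recurrence: B ← B·(1+r) − €661.00.
Month 1: interest €111.58; balance after payment €5,950.58.
Month 2: interest €102.15; balance after payment €5,391.74.
Closed form: n = −ln(1 − rB₀/P)/ln(1+r) = −ln(0.83119)/ln(1.01717) ≈ 10.863, so the balance reaches zero during payment 11.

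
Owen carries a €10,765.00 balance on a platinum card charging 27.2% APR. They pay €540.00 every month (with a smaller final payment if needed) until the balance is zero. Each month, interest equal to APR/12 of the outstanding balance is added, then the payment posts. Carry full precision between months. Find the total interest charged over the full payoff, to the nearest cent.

Monthly rate r = 27.2%/12 = 2.26667% = 0.0226667.
Payoff takes n = ⌈−ln(1 − rB₀/P)/ln(1+r)⌉ = ⌈26.824⌉ = 27 payments; the last is €446.07.
Total paid = 26·€540.00 + €446.07 = €14,486.07.
Total interest = total paid − principal = €14,486.07 − €10,765.00 = €3,721.07.

€3,721.07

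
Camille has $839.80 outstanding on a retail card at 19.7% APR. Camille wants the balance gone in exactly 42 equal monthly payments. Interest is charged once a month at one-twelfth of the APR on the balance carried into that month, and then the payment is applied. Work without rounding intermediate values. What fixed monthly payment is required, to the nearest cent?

$27.83

Monthly rate r = 19.7%/12 = 1.64167% = 0.0164167.
Level-payment amortization: P = B₀·r / (1 − (1+r)^(−n)) = 839.80·0.0164167 / (1 − 1.01642^(−42)).
Denominator 1 − (1+r)^(−42) = 0.495355745.
P = 13.7867 / 0.495355745 ≈ 27.83.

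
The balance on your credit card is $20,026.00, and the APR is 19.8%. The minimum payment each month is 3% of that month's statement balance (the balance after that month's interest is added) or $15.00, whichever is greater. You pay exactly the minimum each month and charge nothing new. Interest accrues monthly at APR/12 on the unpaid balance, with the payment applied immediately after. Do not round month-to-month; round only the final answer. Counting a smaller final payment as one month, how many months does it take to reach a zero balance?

Monthly rate r = 19.8%/12 = 1.65% = 0.0165.
While 3% of the post-interest balance exceeds $15.00, each month B ← (B·(1+r))·(1 − 0.03), i.e. B shrinks by the factor (1+r)·0.97 = 0.986.
This holds for months 1–263. Entering month 264 the balance is $491.82; 3% of the post-interest balance is now below $15.00, so the flat $15.00 minimum applies from here.
From month 264 a fixed $15.00 at rate r clears $491.82 in 48 more payments. Total: 263 + 48 = 311 months.

311 months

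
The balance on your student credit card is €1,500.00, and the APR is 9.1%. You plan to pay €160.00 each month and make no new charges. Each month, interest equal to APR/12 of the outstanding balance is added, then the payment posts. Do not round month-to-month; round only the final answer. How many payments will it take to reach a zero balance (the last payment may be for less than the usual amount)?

10 months

Monthly rate r = 9.1%/12 = 0.758333% = 0.00758333.
Recurrence: B ← B·(1+r) − €160.00.
Month 1: interest €11.38; balance after payment €1,351.38.
Month 2: interest €10.25; balance after payment €1,201.62.
Closed form: n = −ln(1 − rB₀/P)/ln(1+r) = −ln(0.92891)/ln(1.00758) ≈ 9.762, so the balance reaches zero during payment 10.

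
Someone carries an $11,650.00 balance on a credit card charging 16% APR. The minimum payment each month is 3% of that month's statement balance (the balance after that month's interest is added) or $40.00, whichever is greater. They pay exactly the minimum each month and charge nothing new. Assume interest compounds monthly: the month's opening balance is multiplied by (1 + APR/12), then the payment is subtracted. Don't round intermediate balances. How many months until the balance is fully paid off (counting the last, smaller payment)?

Monthly rate r = 16%/12 = 1.33333% = 0.0133333.
While 3% of the post-interest balance exceeds $40.00, each month B ← (B·(1+r))·(1 − 0.03), i.e. B shrinks by the factor (1+r)·0.97 = 0.98293.
This holds for months 1–127. Entering month 128 the balance is $1,308.83; 3% of the post-interest balance is now below $40.00, so the flat $40.00 minimum applies from here.
From month 128 a fixed $40.00 at rate r clears $1,308.83 in 44 more payments. Total: 127 + 44 = 171 months.

171 months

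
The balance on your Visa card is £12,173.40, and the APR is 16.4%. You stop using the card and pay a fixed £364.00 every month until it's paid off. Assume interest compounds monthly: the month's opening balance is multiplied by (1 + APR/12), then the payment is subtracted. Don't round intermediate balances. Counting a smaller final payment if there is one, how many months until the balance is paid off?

Monthly rate r = 16.4%/12 = 1.36667% = 0.0136667.
Recurrence: B ← B·(1+r) − £364.00.
Month 1: interest £166.37; balance after payment £11,975.77.
Month 2: interest £163.67; balance after payment £11,775.44.
Closed form: n = −ln(1 − rB₀/P)/ln(1+r) = −ln(0.54294)/ln(1.01367) ≈ 44.994, so the balance reaches zero during payment 45.

45 payments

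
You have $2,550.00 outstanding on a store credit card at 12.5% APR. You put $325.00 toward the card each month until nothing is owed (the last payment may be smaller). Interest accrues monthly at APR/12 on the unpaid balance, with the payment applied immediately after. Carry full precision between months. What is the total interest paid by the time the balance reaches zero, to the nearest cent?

Monthly rate r = 12.5%/12 = 1.04167% = 0.0104167.
Payoff takes n = ⌈−ln(1 − rB₀/P)/ln(1+r)⌉ = ⌈8.228⌉ = 9 payments; the last is $74.39.
Total paid = 8·$325.00 + $74.39 = $2,674.39.
Total interest = total paid − principal = $2,674.39 − $2,550.00 = $124.39.

$124.39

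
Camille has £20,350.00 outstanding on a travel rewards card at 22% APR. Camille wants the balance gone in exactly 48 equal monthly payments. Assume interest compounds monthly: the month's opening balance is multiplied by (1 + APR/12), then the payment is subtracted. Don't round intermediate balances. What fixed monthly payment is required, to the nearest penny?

£641.15

Monthly rate r = 22%/12 = 1.83333% = 0.0183333.
Level-payment amortization: P = B₀·r / (1 − (1+r)^(−n)) = 20350.00·0.0183333 / (1 − 1.01833^(−48)).
Denominator 1 − (1+r)^(−48) = 0.581898306.
P = 373.083 / 0.581898306 ≈ 641.15.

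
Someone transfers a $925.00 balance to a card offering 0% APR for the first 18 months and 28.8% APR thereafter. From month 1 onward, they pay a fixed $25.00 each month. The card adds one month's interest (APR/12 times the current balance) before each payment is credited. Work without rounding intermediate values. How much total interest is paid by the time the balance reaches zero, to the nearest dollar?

$167

Promo months 1–18 at r₀ = 0%/12 = 0; months 19+ at r₁ = 28.8%/12 = 0.024.
After month 18 (no interest yet): B = $925.00 − 18·$25.00 = $475.00.
Then at r₁ with $25.00/mo: n₂ = −ln(1 − r₁·B/P)/ln(1+r₁) ≈ 25.67 → 26 more payments.
Total paid = 43·$25.00 + $16.82 = $1,091.82; interest = $1,091.82 − $925.00 = $166.82.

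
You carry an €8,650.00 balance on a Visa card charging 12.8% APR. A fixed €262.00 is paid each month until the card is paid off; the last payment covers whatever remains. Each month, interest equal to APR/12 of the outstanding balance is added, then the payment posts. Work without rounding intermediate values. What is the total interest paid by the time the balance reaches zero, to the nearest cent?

€2,069.85

Monthly rate r = 12.8%/12 = 1.06667% = 0.0106667.
Payoff takes n = ⌈−ln(1 − rB₀/P)/ln(1+r)⌉ = ⌈40.915⌉ = 41 payments; the last is €239.85.
Total paid = 40·€262.00 + €239.85 = €10,719.85.
Total interest = total paid − principal = €10,719.85 − €8,650.00 = €2,069.85.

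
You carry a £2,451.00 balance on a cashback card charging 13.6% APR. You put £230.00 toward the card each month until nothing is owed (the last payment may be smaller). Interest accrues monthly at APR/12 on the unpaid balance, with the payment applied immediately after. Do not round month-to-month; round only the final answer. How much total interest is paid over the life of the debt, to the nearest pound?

Monthly rate r = 13.6%/12 = 1.13333% = 0.0113333.
Payoff takes n = ⌈−ln(1 − rB₀/P)/ln(1+r)⌉ = ⌈11.421⌉ = 12 payments; the last is £97.21.
Total paid = 11·£230.00 + £97.21 = £2,627.21.
Total interest = total paid − principal = £2,627.21 − £2,451.00 = £176.21.

£176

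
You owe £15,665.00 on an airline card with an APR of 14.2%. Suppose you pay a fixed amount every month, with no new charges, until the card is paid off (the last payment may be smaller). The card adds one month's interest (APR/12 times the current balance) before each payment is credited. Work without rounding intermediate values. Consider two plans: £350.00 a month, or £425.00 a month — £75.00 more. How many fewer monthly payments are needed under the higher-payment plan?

Monthly rate r = 14.2%/12 = 1.18333% = 0.0118333.
At £350.00/mo: n = ⌈−ln(1 − rB₀/P)/ln(1+r)⌉ = 65 payments (last £40.08); total interest = total paid − £15,665.00 = £6,775.08.
At £425.00/mo: 49 payments (last £301.24); total interest £5,036.24.
Payments saved = 65 − 49 = 16.

16 fewer payments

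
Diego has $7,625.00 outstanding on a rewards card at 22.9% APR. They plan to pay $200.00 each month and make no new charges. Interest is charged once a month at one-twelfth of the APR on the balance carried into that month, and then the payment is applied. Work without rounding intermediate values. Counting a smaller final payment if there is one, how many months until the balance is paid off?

Monthly rate r = 22.9%/12 = 1.90833% = 0.0190833.
Recurrence: B ← B·(1+r) − $200.00.
Month 1: interest $145.51; balance after payment $7,570.51.
Month 2: interest $144.47; balance after payment $7,514.98.
Closed form: n = −ln(1 − rB₀/P)/ln(1+r) = −ln(0.27245)/ln(1.01908) ≈ 68.787, so the balance reaches zero during payment 69.

69 months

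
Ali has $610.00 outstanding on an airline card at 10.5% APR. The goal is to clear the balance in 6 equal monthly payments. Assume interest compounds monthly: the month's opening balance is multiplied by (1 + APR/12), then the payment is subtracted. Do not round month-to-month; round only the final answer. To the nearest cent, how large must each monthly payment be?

$104.80

Monthly rate r = 10.5%/12 = 0.875% = 0.00875.
Level-payment amortization: P = B₀·r / (1 − (1+r)^(−n)) = 610.00·0.00875 / (1 − 1.00875^(−6)).
Denominator 1 − (1+r)^(−6) = 0.0509289773.
P = 5.3375 / 0.0509289773 ≈ 104.80.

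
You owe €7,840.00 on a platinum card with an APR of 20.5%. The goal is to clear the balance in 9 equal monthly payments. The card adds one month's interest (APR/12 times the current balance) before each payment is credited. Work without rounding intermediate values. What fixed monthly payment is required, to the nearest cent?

Monthly rate r = 20.5%/12 = 1.70833% = 0.0170833.
Level-payment amortization: P = B₀·r / (1 − (1+r)^(−n)) = 7840.00·0.0170833 / (1 − 1.01708^(−9)).
Denominator 1 − (1+r)^(−9) = 0.141399453.
P = 133.933 / 0.141399453 ≈ 947.20.

€947.20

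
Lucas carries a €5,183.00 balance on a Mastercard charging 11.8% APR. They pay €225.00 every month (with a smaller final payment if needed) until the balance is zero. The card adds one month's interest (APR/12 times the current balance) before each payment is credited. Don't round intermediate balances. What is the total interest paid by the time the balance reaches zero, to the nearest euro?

€723

Monthly rate r = 11.8%/12 = 0.983333% = 0.00983333.
Payoff takes n = ⌈−ln(1 − rB₀/P)/ln(1+r)⌉ = ⌈26.249⌉ = 27 payments; the last is €56.15.
Total paid = 26·€225.00 + €56.15 = €5,906.15.
Total interest = total paid − principal = €5,906.15 − €5,183.00 = €723.15.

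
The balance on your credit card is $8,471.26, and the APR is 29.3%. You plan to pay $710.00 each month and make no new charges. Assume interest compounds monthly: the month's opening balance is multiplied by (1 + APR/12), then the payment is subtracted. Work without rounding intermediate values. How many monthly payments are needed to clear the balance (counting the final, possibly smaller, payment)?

Monthly rate r = 29.3%/12 = 2.44167% = 0.0244167.
Recurrence: B ← B·(1+r) − $710.00.
Month 1: interest $206.84; balance after payment $7,968.10.
Month 2: interest $194.55; balance after payment $7,452.65.
Closed form: n = −ln(1 − rB₀/P)/ln(1+r) = −ln(0.70868)/ln(1.02442) ≈ 14.275, so the balance reaches zero during payment 15.

15 payments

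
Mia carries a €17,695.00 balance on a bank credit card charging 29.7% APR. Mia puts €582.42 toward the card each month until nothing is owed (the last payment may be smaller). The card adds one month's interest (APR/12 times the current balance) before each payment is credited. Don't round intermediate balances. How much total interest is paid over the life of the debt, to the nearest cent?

Monthly rate r = 29.7%/12 = 2.475% = 0.02475.
Payoff takes n = ⌈−ln(1 − rB₀/P)/ln(1+r)⌉ = ⌈57.023⌉ = 58 payments; the last is €13.35.
Total paid = 57·€582.42 + €13.35 = €33,211.29.
Total interest = total paid − principal = €33,211.29 − €17,695.00 = €15,516.29.

€15,516.29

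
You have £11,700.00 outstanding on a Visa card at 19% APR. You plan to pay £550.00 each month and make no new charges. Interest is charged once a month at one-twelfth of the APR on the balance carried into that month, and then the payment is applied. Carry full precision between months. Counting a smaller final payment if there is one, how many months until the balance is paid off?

Monthly rate r = 19%/12 = 1.58333% = 0.0158333.
Recurrence: B ← B·(1+r) − £550.00.
Month 1: interest £185.25; balance after payment £11,335.25.
Month 2: interest £179.47; balance after payment £10,964.72.
Closed form: n = −ln(1 − rB₀/P)/ln(1+r) = −ln(0.66318)/ln(1.01583) ≈ 26.144, so the balance reaches zero during payment 27.

27 payments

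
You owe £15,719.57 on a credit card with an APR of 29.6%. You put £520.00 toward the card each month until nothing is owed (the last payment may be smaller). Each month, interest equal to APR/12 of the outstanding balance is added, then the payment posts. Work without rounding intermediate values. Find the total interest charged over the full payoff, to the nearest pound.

£13,499

Monthly rate r = 29.6%/12 = 2.46667% = 0.0246667.
Payoff takes n = ⌈−ln(1 − rB₀/P)/ln(1+r)⌉ = ⌈56.187⌉ = 57 payments; the last is £98.24.
Total paid = 56·£520.00 + £98.24 = £29,218.24.
Total interest = total paid − principal = £29,218.24 − £15,719.57 = £13,498.67.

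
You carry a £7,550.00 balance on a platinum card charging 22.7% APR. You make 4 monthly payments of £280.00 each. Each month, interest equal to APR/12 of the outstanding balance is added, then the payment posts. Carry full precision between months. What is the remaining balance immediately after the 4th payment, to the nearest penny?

£6,985.52

Monthly rate r = 22.7%/12 = 1.89167% = 0.0189167.
Each month: B ← B·(1+r) − £280.00.
Month 1: interest £142.82; balance after payment £7,412.82.
Month 2: interest £140.23; balance after payment £7,273.05.
Month 3: interest £137.58; balance after payment £7,130.63.
Month 4: interest £134.89; balance after payment £6,985.52.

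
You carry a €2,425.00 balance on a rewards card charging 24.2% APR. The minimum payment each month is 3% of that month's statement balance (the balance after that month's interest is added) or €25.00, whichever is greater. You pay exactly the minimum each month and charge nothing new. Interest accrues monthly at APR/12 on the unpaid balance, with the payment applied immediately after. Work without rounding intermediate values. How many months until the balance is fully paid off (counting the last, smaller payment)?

158 months

Monthly rate r = 24.2%/12 = 2.01667% = 0.0201667.
While 3% of the post-interest balance exceeds €25.00, each month B ← (B·(1+r))·(1 − 0.03), i.e. B shrinks by the factor (1+r)·0.97 = 0.98956.
This holds for months 1–104. Entering month 105 the balance is €814.27; 3% of the post-interest balance is now below €25.00, so the flat €25.00 minimum applies from here.
From month 105 a fixed €25.00 at rate r clears €814.27 in 54 more payments. Total: 104 + 54 = 158 months.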